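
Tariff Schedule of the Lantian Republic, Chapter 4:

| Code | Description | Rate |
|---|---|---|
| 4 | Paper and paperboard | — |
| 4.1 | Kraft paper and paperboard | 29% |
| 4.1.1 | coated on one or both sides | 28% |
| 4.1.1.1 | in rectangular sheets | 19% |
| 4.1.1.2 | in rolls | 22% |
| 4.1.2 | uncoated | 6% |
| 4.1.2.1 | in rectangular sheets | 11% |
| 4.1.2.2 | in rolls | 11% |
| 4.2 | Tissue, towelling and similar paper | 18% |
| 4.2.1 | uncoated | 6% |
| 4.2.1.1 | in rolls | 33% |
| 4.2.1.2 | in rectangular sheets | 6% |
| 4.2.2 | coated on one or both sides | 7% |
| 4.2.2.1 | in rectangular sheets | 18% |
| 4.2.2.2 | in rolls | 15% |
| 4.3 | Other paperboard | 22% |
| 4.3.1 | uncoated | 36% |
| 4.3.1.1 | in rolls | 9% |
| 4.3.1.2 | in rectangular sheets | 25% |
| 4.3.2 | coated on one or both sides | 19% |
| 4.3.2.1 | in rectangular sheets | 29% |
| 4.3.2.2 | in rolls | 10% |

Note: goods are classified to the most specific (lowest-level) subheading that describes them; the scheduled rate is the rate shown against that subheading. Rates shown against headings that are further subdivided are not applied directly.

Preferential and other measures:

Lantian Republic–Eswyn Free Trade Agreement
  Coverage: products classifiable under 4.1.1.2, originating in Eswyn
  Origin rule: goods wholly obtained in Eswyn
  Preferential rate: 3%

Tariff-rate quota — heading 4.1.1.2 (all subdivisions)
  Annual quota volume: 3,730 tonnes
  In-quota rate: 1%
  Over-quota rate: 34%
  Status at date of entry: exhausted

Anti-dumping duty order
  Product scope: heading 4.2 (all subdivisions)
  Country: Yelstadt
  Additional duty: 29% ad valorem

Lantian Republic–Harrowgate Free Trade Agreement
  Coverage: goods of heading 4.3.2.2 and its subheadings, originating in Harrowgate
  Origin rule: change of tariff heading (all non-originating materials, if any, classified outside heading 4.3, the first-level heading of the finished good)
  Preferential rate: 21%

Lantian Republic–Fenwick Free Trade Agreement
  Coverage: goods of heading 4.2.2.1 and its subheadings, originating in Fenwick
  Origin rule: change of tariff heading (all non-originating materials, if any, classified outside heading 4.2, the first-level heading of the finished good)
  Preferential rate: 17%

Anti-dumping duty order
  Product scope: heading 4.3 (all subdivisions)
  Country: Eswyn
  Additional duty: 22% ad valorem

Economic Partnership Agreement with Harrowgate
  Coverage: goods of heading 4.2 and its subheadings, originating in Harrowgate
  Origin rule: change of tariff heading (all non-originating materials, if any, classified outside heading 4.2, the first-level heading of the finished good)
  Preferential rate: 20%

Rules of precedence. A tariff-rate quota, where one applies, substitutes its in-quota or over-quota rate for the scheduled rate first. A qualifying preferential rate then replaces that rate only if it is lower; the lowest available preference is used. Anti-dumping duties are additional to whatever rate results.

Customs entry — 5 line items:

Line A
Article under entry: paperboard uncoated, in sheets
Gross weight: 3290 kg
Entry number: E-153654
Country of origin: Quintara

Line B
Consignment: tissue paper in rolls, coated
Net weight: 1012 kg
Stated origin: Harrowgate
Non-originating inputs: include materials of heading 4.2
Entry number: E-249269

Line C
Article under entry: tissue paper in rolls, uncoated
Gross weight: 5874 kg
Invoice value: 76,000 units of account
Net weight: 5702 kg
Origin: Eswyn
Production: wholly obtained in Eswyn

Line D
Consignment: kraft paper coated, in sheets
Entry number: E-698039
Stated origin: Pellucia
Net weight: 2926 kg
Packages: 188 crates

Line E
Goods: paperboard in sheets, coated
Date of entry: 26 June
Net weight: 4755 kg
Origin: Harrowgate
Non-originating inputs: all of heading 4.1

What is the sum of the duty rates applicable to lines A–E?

121%

Line A: paperboard → 4.3; uncoated → 4.3.1; in sheets → 4.3.1.2. Scheduled 25%. No special measure applies. → 25%.
Line B: tissue paper → 4.2; coated → 4.2.2; in rolls → 4.2.2.2. Scheduled 15%. Harrowgate agreement on 4.3.2.2: 4.2.2.2 not covered; Harrowgate agreement on 4.2: CTH not met. → 15%.
Line C: tissue paper → 4.2; uncoated → 4.2.1; in rolls → 4.2.1.1. Scheduled 33%. Eswyn agreement on 4.1.1.2: 4.2.1.1 not covered. → 33%.
Line D: kraft paper → 4.1; coated → 4.1.1; in sheets → 4.1.1.1. Scheduled 19%. No special measure applies. → 19%.
Line E: paperboard → 4.3; coated → 4.3.2; in sheets → 4.3.2.1. Scheduled 29%. Harrowgate agreement on 4.3.2.2: 4.3.2.1 not covered; Harrowgate agreement on 4.2: 4.3.2.1 not covered. → 29%.
Sum: 25% + 15% + 33% + 19% + 29% = 121%.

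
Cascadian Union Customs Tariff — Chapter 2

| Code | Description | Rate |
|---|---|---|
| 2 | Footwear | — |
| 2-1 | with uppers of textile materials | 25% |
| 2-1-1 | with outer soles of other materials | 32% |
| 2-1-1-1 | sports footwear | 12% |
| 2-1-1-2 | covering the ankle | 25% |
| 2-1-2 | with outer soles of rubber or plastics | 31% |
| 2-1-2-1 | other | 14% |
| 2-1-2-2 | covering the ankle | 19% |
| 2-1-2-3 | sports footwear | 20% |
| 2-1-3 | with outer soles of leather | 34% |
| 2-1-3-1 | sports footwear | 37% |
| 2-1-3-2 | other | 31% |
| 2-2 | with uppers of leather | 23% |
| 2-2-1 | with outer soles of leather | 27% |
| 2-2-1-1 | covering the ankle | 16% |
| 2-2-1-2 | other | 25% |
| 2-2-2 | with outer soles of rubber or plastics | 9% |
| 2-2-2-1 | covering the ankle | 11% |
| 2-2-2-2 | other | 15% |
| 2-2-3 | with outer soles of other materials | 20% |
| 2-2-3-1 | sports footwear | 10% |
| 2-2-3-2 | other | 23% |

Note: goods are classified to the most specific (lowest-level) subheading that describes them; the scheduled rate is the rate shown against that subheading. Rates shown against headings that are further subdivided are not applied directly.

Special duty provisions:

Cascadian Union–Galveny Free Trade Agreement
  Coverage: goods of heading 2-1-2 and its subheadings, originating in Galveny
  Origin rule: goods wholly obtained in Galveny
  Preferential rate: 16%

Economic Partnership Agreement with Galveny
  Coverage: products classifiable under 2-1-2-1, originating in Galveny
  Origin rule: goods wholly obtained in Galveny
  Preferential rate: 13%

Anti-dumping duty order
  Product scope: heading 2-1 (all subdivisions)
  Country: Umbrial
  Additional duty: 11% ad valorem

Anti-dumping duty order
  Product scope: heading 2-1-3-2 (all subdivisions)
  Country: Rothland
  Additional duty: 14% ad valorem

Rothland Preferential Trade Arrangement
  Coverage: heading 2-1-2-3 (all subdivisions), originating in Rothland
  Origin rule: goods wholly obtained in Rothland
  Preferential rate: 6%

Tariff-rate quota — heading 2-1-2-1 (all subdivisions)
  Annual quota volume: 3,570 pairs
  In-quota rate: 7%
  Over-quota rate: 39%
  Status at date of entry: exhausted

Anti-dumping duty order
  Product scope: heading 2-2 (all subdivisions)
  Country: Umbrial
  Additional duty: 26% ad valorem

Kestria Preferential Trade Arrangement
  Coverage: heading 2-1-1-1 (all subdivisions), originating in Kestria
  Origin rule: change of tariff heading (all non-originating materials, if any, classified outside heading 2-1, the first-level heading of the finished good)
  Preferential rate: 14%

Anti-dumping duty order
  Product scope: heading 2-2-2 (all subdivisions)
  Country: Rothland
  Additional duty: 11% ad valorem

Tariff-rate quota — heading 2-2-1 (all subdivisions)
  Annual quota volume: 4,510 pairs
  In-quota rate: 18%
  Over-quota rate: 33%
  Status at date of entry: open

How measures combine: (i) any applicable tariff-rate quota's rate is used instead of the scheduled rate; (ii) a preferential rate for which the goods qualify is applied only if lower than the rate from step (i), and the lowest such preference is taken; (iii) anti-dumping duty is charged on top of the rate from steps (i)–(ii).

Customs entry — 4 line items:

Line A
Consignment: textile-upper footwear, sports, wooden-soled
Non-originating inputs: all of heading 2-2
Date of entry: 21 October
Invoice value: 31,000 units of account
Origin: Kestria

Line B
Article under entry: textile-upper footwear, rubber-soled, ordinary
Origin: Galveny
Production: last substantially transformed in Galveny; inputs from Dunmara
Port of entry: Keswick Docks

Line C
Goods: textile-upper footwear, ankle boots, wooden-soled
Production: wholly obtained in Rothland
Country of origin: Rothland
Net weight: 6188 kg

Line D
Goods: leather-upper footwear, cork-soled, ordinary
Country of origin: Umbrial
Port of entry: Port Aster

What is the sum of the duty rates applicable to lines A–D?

125%

Line A: textile-upper → 2-1; wooden-soled → 2-1-1; sports → 2-1-1-1. Scheduled 12%. Kestria agreement on 2-1-1-1: CTH met → 14% available; preference 14% not lower than 12% → no reduction. → 12%.
Line B: textile-upper → 2-1; rubber-soled → 2-1-2; ordinary → 2-1-2-1. Scheduled 14%. quota on 2-1-2-1 exhausted → over-quota 39%; Galveny agreement on 2-1-2: not wholly obtained; Galveny agreement on 2-1-2-1: not wholly obtained. → 39%.
Line C: textile-upper → 2-1; wooden-soled → 2-1-1; ankle boots → 2-1-1-2. Scheduled 25%. Rothland agreement on 2-1-2-3: 2-1-1-2 not covered. → 25%.
Line D: leather-upper → 2-2; cork-soled → 2-2-3; ordinary → 2-2-3-2. Scheduled 23%. anti-dumping (Umbrial, 2-2): +26%; total 23% + 26% = 49%. → 49%.
Sum: 12% + 39% + 25% + 49% = 125%.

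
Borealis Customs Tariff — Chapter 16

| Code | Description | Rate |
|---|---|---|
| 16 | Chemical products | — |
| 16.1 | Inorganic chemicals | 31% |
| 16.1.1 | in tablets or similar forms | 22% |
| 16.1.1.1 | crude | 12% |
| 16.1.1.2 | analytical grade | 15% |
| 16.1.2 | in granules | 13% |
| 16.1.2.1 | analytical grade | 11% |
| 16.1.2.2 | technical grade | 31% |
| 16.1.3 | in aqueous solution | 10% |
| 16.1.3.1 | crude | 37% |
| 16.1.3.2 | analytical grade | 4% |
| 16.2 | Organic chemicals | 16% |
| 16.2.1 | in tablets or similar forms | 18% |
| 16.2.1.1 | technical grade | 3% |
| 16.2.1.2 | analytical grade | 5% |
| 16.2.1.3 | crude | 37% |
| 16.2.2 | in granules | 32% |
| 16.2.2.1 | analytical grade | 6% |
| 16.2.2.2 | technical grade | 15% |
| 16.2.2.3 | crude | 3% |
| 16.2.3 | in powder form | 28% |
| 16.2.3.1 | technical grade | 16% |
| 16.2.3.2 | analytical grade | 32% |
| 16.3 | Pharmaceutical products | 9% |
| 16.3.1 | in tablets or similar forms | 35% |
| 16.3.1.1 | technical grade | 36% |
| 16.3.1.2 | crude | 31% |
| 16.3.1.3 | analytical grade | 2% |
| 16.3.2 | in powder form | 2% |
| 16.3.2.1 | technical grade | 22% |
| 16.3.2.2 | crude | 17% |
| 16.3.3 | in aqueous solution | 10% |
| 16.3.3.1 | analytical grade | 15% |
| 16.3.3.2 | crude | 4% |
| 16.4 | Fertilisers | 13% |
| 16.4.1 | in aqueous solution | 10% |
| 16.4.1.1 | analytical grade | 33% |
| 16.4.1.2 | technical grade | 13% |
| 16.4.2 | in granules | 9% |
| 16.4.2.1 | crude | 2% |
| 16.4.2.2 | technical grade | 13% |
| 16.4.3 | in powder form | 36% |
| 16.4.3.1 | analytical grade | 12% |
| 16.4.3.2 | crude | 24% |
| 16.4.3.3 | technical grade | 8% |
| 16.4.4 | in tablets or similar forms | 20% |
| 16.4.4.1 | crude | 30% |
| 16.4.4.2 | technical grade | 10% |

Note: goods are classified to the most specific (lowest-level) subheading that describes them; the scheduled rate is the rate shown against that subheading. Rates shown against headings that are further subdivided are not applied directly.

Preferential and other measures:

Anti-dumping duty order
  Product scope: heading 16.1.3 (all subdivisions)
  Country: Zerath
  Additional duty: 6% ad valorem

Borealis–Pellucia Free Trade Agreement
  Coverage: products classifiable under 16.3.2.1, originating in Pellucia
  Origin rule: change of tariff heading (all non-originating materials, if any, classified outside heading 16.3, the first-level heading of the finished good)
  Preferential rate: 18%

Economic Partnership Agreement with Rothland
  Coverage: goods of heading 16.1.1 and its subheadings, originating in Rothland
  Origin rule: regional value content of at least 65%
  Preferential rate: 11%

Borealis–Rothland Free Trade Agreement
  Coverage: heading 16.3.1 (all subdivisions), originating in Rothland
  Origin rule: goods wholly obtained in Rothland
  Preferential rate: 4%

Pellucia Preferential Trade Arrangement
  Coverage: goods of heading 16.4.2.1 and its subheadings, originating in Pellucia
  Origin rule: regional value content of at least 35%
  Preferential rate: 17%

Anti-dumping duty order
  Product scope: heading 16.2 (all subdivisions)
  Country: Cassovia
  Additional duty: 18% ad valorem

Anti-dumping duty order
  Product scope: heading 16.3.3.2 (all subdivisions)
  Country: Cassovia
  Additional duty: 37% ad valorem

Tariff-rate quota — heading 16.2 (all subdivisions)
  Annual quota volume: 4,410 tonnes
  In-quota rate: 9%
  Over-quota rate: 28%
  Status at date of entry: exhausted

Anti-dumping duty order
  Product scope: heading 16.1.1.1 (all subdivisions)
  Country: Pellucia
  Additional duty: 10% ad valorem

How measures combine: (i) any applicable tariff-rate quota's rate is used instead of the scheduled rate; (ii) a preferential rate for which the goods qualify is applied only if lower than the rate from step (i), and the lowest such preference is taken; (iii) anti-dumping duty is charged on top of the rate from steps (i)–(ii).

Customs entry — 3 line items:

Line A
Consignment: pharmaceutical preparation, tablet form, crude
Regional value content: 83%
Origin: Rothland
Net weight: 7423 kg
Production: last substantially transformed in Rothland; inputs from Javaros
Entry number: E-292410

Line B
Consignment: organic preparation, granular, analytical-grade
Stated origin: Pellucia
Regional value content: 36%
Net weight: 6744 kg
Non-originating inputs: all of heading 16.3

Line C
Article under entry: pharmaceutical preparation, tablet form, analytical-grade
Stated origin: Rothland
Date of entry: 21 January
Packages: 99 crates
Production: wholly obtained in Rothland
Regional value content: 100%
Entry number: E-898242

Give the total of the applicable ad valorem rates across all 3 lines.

61%

Line A: pharmaceutical → 16.3; tablet form → 16.3.1; crude → 16.3.1.2. Scheduled 31%. Rothland agreement on 16.1.1: 16.3.1.2 not covered; Rothland agreement on 16.3.1: not wholly obtained. → 31%.
Line B: organic → 16.2; granular → 16.2.2; analytical-grade → 16.2.2.1. Scheduled 6%. quota on 16.2 exhausted → over-quota 28%; Pellucia agreement on 16.3.2.1: 16.2.2.1 not covered; Pellucia agreement on 16.4.2.1: 16.2.2.1 not covered. → 28%.
Line C: pharmaceutical → 16.3; tablet form → 16.3.1; analytical-grade → 16.3.1.3. Scheduled 2%. Rothland agreement on 16.1.1: 16.3.1.3 not covered; Rothland agreement on 16.3.1: wholly obtained → 4% available; preference 4% not lower than 2% → no reduction. → 2%.
Sum: 31% + 28% + 2% = 61%.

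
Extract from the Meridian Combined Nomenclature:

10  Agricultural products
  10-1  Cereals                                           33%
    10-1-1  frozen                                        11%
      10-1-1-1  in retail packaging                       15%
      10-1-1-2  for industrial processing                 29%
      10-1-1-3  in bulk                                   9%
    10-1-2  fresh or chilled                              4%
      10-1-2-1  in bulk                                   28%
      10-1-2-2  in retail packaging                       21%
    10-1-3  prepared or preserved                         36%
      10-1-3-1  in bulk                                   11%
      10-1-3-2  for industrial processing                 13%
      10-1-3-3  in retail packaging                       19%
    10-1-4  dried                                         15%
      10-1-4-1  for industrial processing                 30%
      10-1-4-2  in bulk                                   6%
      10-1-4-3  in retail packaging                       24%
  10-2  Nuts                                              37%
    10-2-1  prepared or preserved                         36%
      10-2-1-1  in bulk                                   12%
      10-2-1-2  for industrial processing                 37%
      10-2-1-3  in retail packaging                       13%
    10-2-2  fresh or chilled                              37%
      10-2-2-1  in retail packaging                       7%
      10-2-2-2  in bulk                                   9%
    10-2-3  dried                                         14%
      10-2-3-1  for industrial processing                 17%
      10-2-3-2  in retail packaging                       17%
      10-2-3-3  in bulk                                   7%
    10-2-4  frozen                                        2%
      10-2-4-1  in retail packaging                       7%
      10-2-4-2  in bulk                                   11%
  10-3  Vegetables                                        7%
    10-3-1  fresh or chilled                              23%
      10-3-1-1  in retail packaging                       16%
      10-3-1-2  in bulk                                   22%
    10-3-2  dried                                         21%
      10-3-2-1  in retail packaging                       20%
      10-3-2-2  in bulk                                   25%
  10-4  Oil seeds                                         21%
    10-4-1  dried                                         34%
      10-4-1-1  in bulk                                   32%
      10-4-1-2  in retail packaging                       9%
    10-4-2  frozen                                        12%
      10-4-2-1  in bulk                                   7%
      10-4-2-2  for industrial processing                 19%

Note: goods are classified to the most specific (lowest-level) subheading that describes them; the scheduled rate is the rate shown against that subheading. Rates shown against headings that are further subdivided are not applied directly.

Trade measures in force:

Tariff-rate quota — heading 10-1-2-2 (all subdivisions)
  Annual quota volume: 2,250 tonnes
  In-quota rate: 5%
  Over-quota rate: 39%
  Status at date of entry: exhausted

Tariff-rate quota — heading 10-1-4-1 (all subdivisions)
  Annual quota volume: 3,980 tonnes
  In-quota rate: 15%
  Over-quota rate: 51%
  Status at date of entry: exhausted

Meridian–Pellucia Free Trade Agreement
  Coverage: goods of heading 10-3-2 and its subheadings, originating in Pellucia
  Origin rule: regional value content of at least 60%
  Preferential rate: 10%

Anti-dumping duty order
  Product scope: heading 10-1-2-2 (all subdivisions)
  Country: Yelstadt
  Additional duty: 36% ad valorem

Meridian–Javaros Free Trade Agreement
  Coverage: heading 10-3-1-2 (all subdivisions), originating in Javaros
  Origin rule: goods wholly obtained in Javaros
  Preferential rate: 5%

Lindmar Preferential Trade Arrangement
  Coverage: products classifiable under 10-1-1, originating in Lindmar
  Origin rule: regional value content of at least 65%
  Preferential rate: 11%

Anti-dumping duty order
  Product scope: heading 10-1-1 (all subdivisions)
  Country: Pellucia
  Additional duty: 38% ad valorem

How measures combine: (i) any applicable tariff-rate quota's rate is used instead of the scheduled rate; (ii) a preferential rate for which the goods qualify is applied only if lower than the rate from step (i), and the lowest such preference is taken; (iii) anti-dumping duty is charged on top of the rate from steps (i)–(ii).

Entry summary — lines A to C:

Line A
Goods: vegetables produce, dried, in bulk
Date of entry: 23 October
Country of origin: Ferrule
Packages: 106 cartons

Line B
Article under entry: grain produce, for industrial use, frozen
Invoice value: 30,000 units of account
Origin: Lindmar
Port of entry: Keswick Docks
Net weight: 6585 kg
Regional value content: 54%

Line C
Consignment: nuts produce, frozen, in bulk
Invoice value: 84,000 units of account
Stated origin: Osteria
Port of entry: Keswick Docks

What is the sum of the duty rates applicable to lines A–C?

Line A: vegetables → 10-3; dried → 10-3-2; in bulk → 10-3-2-2. Scheduled 25%. No special measure applies. → 25%.
Line B: grain → 10-1; frozen → 10-1-1; for industrial use → 10-1-1-2. Scheduled 29%. Lindmar agreement on 10-1-1: RVC < 65%. → 29%.
Line C: nuts → 10-2; frozen → 10-2-4; in bulk → 10-2-4-2. Scheduled 11%. No special measure applies. → 11%.
Sum: 25% + 29% + 11% = 65%.

65%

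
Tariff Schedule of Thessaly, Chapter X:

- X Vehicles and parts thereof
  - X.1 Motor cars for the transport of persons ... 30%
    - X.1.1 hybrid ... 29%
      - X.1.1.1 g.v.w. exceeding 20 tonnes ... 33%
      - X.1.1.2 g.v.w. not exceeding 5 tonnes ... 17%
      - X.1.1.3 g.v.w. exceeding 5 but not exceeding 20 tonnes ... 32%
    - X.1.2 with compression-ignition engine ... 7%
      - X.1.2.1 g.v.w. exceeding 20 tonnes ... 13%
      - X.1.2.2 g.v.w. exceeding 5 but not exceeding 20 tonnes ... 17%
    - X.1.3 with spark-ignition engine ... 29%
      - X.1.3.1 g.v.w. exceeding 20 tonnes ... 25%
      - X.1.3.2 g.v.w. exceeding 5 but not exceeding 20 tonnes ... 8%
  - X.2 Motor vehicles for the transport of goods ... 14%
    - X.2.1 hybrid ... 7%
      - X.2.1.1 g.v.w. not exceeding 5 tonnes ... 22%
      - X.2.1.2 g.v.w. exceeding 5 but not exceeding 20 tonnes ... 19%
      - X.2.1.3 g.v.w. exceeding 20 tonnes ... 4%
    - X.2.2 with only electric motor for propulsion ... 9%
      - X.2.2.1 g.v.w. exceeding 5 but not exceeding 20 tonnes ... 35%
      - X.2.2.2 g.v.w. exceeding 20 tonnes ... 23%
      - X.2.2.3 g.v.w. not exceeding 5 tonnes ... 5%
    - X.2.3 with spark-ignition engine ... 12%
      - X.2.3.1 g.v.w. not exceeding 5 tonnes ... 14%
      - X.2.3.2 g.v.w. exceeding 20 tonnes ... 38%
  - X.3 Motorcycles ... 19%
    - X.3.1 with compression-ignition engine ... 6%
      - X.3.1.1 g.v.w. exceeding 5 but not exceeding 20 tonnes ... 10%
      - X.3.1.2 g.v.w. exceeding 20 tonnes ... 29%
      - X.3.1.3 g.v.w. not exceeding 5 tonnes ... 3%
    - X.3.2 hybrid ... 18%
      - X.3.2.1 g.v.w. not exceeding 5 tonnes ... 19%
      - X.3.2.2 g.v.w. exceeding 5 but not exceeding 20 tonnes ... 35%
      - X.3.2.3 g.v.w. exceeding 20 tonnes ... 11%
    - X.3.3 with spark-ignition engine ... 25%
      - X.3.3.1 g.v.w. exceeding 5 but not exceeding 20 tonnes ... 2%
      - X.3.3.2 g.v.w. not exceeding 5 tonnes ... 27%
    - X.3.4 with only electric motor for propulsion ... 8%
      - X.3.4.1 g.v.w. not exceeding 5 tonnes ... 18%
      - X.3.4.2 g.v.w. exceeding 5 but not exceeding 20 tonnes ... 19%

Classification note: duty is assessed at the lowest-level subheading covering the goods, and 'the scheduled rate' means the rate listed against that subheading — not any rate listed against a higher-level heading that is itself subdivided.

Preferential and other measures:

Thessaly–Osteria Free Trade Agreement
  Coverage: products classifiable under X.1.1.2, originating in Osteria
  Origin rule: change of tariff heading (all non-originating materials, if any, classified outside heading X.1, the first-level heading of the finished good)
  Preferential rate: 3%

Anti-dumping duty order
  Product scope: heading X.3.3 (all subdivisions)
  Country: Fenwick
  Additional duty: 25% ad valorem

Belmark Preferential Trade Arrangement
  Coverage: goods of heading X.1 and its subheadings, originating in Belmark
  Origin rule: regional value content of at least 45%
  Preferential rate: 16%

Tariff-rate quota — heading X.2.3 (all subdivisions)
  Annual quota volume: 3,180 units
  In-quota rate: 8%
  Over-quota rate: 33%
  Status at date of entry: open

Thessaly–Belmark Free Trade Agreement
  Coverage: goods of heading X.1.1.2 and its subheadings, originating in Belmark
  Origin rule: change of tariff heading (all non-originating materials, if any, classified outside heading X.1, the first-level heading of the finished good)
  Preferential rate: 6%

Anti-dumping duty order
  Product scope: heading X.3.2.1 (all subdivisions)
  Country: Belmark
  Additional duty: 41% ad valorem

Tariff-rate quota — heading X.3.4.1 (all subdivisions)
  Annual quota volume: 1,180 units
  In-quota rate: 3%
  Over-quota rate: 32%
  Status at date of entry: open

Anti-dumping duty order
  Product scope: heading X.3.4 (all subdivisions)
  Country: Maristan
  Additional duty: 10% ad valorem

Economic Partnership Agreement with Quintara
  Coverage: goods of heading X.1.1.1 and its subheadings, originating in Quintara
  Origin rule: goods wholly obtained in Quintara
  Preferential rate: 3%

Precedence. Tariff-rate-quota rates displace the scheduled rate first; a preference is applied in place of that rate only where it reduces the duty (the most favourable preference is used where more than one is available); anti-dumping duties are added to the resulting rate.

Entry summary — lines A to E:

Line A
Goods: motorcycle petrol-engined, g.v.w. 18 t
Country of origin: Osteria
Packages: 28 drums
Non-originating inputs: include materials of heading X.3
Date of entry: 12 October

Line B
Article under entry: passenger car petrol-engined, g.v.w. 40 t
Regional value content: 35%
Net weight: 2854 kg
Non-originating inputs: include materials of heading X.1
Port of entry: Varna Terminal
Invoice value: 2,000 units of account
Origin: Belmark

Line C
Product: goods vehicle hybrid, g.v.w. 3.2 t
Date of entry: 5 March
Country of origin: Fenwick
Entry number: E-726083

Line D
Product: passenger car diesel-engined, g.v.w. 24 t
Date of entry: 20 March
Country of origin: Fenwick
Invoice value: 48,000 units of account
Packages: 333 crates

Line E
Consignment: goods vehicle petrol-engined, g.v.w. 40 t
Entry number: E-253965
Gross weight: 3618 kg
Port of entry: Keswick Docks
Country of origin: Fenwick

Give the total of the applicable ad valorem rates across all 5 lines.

70%

Line A: motorcycle → X.3; petrol-engined → X.3.3; g.v.w. 18 t → X.3.3.1. Scheduled 2%. Osteria agreement on X.1.1.2: X.3.3.1 not covered. → 2%.
Line B: passenger car → X.1; petrol-engined → X.1.3; g.v.w. 40 t → X.1.3.1. Scheduled 25%. Belmark agreement on X.1: RVC < 45%; Belmark agreement on X.1.1.2: X.1.3.1 not covered. → 25%.
Line C: goods vehicle → X.2; hybrid → X.2.1; g.v.w. 3.2 t → X.2.1.1. Scheduled 22%. No special measure applies. → 22%.
Line D: passenger car → X.1; diesel-engined → X.1.2; g.v.w. 24 t → X.1.2.1. Scheduled 13%. No special measure applies. → 13%.
Line E: goods vehicle → X.2; petrol-engined → X.2.3; g.v.w. 40 t → X.2.3.2. Scheduled 38%. quota on X.2.3 open → in-quota 8%. → 8%.
Sum: 2% + 25% + 22% + 13% + 8% = 70%.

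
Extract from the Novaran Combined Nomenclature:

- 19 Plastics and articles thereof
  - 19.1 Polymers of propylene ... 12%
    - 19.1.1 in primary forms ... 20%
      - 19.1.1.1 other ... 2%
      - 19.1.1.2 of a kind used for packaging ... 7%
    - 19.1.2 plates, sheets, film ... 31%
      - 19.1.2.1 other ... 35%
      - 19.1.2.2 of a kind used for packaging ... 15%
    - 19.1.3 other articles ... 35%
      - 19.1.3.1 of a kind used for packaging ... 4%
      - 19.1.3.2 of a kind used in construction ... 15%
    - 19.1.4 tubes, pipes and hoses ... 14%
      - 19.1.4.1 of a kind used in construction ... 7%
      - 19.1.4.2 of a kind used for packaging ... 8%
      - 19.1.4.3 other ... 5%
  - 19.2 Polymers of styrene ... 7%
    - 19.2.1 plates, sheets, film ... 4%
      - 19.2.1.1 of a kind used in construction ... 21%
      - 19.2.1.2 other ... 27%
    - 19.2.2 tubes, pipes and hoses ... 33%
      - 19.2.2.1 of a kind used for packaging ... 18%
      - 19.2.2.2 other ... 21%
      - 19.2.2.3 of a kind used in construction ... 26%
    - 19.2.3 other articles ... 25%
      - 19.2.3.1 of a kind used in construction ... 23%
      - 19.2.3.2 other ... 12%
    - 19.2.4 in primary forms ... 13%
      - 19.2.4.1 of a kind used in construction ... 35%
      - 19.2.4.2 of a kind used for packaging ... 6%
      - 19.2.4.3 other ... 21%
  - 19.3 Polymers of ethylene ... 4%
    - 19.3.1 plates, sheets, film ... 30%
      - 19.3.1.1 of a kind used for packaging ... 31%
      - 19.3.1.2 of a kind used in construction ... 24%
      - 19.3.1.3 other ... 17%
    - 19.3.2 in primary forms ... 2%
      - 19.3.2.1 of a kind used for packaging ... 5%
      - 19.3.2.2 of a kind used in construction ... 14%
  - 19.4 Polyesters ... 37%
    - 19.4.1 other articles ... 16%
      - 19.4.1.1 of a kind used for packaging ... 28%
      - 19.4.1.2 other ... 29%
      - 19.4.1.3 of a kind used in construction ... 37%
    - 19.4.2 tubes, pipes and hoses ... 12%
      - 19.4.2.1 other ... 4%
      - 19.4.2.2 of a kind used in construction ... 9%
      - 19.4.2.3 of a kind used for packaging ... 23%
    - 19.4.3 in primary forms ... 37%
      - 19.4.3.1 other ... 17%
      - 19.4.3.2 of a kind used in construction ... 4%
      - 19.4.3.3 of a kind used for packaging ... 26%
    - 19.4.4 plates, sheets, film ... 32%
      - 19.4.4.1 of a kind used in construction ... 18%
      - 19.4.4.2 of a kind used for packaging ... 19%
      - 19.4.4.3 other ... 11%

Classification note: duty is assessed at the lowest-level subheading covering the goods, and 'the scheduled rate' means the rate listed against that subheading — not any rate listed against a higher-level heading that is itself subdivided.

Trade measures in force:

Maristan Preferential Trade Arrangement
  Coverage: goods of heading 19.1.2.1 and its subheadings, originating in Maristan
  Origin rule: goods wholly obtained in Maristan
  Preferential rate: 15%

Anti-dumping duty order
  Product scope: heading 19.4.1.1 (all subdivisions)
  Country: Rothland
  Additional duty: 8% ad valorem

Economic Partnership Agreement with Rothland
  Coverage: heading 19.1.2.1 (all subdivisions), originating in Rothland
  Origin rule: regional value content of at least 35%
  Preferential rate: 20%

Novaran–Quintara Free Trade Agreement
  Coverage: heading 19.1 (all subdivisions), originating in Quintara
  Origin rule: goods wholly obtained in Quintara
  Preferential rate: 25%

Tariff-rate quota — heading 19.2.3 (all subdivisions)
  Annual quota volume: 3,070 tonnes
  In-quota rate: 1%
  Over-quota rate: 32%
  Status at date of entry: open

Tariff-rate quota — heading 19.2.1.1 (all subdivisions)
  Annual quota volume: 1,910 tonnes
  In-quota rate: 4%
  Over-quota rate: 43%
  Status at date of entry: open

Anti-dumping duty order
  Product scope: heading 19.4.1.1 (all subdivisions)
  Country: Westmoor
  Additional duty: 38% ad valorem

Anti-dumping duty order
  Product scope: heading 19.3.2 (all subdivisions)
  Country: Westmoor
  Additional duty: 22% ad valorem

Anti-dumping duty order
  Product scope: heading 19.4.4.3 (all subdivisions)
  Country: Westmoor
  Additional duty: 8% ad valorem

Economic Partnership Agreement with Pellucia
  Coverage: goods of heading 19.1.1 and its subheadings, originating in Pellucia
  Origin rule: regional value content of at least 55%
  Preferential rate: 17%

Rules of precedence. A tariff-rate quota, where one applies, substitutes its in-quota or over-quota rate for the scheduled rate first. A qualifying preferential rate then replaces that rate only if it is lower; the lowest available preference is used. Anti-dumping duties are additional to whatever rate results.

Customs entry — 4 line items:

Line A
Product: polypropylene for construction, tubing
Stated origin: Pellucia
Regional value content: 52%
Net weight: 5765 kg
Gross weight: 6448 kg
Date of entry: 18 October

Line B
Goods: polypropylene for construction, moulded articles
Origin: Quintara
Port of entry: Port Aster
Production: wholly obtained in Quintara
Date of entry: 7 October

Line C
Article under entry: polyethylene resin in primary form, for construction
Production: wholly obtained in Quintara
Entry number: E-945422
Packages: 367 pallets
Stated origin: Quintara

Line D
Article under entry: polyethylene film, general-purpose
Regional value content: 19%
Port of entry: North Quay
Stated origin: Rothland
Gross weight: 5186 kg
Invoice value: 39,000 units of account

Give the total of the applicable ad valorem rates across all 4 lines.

53%

Line A: polypropylene → 19.1; tubing → 19.1.4; for construction → 19.1.4.1. Scheduled 7%. Pellucia agreement on 19.1.1: 19.1.4.1 not covered. → 7%.
Line B: polypropylene → 19.1; moulded articles → 19.1.3; for construction → 19.1.3.2. Scheduled 15%. Quintara agreement on 19.1: wholly obtained → 25% available; preference 25% not lower than 15% → no reduction. → 15%.
Line C: polyethylene → 19.3; resin in primary form → 19.3.2; for construction → 19.3.2.2. Scheduled 14%. Quintara agreement on 19.1: 19.3.2.2 not covered. → 14%.
Line D: polyethylene → 19.3; film → 19.3.1; general-purpose → 19.3.1.3. Scheduled 17%. Rothland agreement on 19.1.2.1: 19.3.1.3 not covered. → 17%.
Sum: 7% + 15% + 14% + 17% = 53%.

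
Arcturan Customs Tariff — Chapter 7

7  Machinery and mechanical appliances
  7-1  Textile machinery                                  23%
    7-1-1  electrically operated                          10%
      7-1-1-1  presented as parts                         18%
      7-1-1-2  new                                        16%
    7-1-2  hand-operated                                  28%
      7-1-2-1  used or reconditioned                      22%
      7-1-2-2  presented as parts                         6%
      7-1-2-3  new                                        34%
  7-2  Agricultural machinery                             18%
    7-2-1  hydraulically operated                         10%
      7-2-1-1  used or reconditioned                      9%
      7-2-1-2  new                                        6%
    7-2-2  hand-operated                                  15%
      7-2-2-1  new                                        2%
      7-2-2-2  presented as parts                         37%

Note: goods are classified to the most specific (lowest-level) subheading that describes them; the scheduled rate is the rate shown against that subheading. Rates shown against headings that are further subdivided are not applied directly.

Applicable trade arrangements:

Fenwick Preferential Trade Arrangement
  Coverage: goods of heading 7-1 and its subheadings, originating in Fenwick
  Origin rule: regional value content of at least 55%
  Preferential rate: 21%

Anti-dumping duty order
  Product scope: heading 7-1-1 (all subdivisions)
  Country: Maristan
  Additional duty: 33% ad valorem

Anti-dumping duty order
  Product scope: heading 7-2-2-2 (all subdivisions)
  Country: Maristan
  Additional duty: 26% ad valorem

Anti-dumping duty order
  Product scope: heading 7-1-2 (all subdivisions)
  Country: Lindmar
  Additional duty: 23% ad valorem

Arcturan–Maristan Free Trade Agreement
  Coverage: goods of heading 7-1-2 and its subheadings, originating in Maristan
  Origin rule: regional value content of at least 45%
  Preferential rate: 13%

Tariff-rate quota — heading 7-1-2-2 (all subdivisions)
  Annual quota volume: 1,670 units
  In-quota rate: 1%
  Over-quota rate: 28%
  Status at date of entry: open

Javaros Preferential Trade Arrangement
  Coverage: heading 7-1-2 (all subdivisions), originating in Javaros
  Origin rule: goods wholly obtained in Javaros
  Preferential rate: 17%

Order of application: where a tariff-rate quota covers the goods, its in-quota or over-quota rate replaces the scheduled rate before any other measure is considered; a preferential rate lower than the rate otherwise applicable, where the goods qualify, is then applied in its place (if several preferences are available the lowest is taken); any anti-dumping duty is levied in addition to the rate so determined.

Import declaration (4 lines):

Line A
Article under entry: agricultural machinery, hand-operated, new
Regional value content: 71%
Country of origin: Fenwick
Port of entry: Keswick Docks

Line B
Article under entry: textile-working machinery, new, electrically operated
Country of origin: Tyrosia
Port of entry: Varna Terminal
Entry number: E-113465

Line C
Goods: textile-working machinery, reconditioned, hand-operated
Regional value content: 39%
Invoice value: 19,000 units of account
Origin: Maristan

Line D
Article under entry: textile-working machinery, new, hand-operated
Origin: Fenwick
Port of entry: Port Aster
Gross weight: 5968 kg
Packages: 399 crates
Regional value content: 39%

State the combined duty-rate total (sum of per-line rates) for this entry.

Line A: agricultural → 7-2; hand-operated → 7-2-2; new → 7-2-2-1. Scheduled 2%. Fenwick agreement on 7-1: 7-2-2-1 not covered. → 2%.
Line B: textile-working → 7-1; electrically operated → 7-1-1; new → 7-1-1-2. Scheduled 16%. No special measure applies. → 16%.
Line C: textile-working → 7-1; hand-operated → 7-1-2; reconditioned → 7-1-2-1. Scheduled 22%. Maristan agreement on 7-1-2: RVC < 45%. → 22%.
Line D: textile-working → 7-1; hand-operated → 7-1-2; new → 7-1-2-3. Scheduled 34%. Fenwick agreement on 7-1: RVC < 55%. → 34%.
Sum: 2% + 16% + 22% + 34% = 74%.

74%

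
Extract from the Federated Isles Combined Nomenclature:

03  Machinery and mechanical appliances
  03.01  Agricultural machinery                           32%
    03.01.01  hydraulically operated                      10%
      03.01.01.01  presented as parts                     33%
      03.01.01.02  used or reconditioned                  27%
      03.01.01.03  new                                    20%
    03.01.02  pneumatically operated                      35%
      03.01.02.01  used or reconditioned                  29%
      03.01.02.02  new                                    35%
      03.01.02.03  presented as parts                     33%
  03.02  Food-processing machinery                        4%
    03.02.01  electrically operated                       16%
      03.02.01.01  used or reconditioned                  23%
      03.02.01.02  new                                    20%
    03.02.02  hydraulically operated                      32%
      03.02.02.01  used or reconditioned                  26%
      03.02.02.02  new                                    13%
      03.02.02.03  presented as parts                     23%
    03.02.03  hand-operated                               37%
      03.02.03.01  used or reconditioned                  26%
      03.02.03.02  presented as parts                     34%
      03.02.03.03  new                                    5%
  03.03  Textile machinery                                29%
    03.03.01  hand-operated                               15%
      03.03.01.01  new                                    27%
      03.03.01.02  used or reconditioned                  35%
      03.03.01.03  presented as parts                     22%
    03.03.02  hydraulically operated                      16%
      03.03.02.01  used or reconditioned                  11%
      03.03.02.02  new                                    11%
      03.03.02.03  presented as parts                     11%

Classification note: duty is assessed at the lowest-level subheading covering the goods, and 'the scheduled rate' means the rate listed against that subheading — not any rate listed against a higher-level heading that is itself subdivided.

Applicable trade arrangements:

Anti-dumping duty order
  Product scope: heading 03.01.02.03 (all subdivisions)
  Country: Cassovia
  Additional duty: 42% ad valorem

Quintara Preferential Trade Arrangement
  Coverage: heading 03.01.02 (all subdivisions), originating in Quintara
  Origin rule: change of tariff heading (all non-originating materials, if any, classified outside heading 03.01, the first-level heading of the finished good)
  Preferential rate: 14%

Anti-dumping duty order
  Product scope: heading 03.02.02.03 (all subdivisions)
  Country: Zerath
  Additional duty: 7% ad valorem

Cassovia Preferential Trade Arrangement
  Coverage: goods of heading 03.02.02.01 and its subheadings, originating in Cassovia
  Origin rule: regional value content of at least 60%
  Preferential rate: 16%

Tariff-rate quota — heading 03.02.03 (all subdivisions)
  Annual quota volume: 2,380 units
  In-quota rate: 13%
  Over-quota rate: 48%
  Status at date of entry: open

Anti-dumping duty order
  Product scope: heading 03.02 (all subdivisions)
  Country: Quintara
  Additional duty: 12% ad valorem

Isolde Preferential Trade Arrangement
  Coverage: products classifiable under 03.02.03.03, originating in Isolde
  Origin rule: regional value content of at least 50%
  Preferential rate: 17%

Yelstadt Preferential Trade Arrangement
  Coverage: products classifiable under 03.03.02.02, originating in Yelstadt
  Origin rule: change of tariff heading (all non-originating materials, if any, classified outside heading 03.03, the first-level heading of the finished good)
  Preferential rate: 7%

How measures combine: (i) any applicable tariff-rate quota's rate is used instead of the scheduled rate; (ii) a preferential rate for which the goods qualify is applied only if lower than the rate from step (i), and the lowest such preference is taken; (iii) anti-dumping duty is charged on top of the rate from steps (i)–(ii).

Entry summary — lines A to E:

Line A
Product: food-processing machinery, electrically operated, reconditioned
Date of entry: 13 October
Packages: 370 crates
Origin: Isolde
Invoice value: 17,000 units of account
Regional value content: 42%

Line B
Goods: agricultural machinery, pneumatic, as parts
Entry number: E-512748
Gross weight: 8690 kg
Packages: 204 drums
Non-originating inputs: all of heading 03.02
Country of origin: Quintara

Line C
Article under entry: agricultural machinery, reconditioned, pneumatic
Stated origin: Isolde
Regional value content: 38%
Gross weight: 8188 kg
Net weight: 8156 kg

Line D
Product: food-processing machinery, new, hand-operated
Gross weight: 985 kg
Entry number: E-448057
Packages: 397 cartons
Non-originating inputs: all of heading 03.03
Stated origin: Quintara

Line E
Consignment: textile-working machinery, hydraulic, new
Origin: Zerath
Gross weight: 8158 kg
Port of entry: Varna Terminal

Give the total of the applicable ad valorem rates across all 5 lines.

102%

Line A: food-processing → 03.02; electrically operated → 03.02.01; reconditioned → 03.02.01.01. Scheduled 23%. Isolde agreement on 03.02.03.03: 03.02.01.01 not covered. → 23%.
Line B: agricultural → 03.01; pneumatic → 03.01.02; as parts → 03.01.02.03. Scheduled 33%. Quintara agreement on 03.01.02: CTH met → 14% available; preferential 14%. → 14%.
Line C: agricultural → 03.01; pneumatic → 03.01.02; reconditioned → 03.01.02.01. Scheduled 29%. Isolde agreement on 03.02.03.03: 03.01.02.01 not covered. → 29%.
Line D: food-processing → 03.02; hand-operated → 03.02.03; new → 03.02.03.03. Scheduled 5%. quota on 03.02.03 open → in-quota 13%; Quintara agreement on 03.01.02: 03.02.03.03 not covered; anti-dumping (Quintara, 03.02): +12%; total 13% + 12% = 25%. → 25%.
Line E: textile-working → 03.03; hydraulic → 03.03.02; new → 03.03.02.02. Scheduled 11%. No special measure applies. → 11%.
Sum: 23% + 14% + 29% + 25% + 11% = 102%.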